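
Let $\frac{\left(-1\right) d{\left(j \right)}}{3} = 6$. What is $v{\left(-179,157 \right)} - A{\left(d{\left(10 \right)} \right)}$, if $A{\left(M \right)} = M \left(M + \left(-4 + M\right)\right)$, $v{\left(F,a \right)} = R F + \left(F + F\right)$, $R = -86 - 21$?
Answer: $18075$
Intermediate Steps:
$d{\left(j \right)} = -18$ ($d{\left(j \right)} = \left(-3\right) 6 = -18$)
$R = -107$ ($R = -86 - 21 = -107$)
$v{\left(F,a \right)} = - 105 F$ ($v{\left(F,a \right)} = - 107 F + \left(F + F\right) = - 107 F + 2 F = - 105 F$)
$A{\left(M \right)} = M \left(-4 + 2 M\right)$
$v{\left(-179,157 \right)} - A{\left(d{\left(10 \right)} \right)} = \left(-105\right) \left(-179\right) - 2 \left(-18\right) \left(-2 - 18\right) = 18795 - 2 \left(-18\right) \left(-20\right) = 18795 - 720 = 18075$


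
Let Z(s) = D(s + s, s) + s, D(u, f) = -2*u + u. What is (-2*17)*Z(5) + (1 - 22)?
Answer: 149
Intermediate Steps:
D(u, f) = -u
Z(s) = -s (Z(s) = -(s + s) + s = -2*s + s = -s)
(-2*17)*Z(5) + (1 - 22) = (-2*17)*(-1*5) + (1 - 22) = -34*(-5) - 21 = 170 - 21 = 149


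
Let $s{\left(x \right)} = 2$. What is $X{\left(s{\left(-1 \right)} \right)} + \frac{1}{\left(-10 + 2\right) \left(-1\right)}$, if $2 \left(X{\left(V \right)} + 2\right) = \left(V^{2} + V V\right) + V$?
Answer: $\frac{25}{8} \approx 3.125$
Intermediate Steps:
$X{\left(V \right)} = -2 + V^{2} + \frac{V}{2}$ ($X{\left(V \right)} = -2 + \frac{\left(V^{2} + V V\right) + V}{2} = -2 + \frac{\left(V^{2} + V^{2}\right) + V}{2} = -2 + \frac{2 V^{2} + V}{2} = -2 + \frac{V + 2 V^{2}}{2} = -2 + \left(V^{2} + \frac{V}{2}\right) = -2 + V^{2} + \frac{V}{2}$)
$X{\left(s{\left(-1 \right)} \right)} + \frac{1}{\left(-10 + 2\right) \left(-1\right)} = \left(-2 + 2^{2} + \frac{1}{2} \cdot 2\right) + \frac{1}{\left(-10 + 2\right) \left(-1\right)} = \left(-2 + 4 + 1\right) + \frac{1}{\left(-8\right) \left(-1\right)} = 3 + \frac{1}{8} = \frac{25}{8}$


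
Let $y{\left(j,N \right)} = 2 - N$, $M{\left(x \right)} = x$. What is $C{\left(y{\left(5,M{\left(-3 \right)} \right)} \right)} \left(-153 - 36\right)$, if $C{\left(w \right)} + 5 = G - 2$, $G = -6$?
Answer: $2457$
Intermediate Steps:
$C{\left(w \right)} = -13$ ($C{\left(w \right)} = -5 - 8 = -13$)
$C{\left(y{\left(5,M{\left(-3 \right)} \right)} \right)} \left(-153 - 36\right) = - 13 \left(-153 - 36\right) = \left(-13\right) \left(-189\right) = 2457$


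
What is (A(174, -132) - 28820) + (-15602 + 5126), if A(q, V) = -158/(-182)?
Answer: -3575857/91 ≈ -39295.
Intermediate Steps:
A(q, V) = 79/91 (A(q, V) = -158*(-1/182) = 79/91)
(A(174, -132) - 28820) + (-15602 + 5126) = (79/91 - 28820) + (-15602 + 5126) = -2622541/91 - 10476 = -3575857/91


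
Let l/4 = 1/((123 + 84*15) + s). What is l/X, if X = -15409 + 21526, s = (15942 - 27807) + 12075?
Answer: 4/9744381 ≈ 4.1049e-7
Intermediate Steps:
s = 210 (s = -11865 + 12075 = 210)
l = 4/1593 (l = 4/((123 + 84*15) + 210) = 4/((123 + 1260) + 210) = 4/(1383 + 210) = 4/1593 ≈ 0.0025110)
X = 6117
l/X = (4/1593)/6117 = (4/1593)*(1/6117) = 4/9744381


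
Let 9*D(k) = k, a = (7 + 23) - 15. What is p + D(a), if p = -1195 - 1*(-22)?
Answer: -3514/3 ≈ -1171.3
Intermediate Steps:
a = 15 (a = 30 - 15 = 15)
D(k) = k/9
p = -1173 (p = -1195 + 22 = -1173)
p + D(a) = -1173 + (⅑)*15 = -1173 + 5/3 = -3514/3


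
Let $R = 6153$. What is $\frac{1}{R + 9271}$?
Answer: $\frac{1}{15424} \approx 6.4834 \cdot 10^{-5}$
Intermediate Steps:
$\frac{1}{R + 9271} = \frac{1}{6153 + 9271} = \frac{1}{15424}$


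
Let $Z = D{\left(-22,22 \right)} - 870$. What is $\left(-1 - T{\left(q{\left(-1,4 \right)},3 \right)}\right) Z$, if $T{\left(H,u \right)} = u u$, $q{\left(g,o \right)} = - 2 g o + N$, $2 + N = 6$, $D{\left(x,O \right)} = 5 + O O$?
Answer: $3810$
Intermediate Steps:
$D{\left(x,O \right)} = 5 + O^{2}$
$N = 4$ ($N = -2 + 6 = 4$)
$q{\left(g,o \right)} = 4 - 2 g o$ ($q{\left(g,o \right)} = - 2 g o + 4 = 4 - 2 g o$)
$T{\left(H,u \right)} = u^{2}$
$Z = -381$ ($Z = \left(5 + 22^{2}\right) - 870 = \left(5 + 484\right) - 870 = 489 - 870 = -381$)
$\left(-1 - T{\left(q{\left(-1,4 \right)},3 \right)}\right) Z = \left(-1 - 3^{2}\right) \left(-381\right) = \left(-1 - 9\right) \left(-381\right) = \left(-10\right) \left(-381\right) = 3810$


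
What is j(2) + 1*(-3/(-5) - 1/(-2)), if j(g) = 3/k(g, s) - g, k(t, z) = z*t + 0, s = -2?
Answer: -33/20 ≈ -1.6500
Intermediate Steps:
k(t, z) = t*z (k(t, z) = t*z + 0 = t*z)
j(g) = -g - 3/(2*g) (j(g) = 3/((g*(-2))) - g = 3/((-2*g)) - g = 3*(-1/(2*g)) - g = -3/(2*g) - g = -g - 3/(2*g))
j(2) + 1*(-3/(-5) - 1/(-2)) = (-1*2 - 3/2/2) + 1*(-3/(-5) - 1/(-2)) = (-2 - 3/2*1/2) + 1*(-3*(-1/5) - 1*(-1/2)) = (-2 - 3/4) + 1*(3/5 + 1/2) = -11/4 + 1*(11/10) = -11/4 + 11/10 = -33/20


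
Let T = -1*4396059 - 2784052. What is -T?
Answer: 7180111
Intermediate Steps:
T = -7180111 (T = -4396059 - 2784052 = -7180111)
-T = -1*(-7180111) = 7180111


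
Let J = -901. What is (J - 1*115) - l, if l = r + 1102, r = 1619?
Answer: -3737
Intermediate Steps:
l = 2721 (l = 1619 + 1102 = 2721)
(J - 1*115) - l = (-901 - 1*115) - 1*2721 = (-901 - 115) - 2721 = -1016 - 2721 = -3737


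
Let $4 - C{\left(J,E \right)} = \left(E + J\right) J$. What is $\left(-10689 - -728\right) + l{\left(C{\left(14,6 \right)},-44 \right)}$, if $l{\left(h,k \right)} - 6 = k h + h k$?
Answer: $14333$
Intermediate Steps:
$C{\left(J,E \right)} = 4 - J \left(E + J\right)$ ($C{\left(J,E \right)} = 4 - \left(E + J\right) J = 4 - J \left(E + J\right)$)
$l{\left(h,k \right)} = 6 + 2 h k$ ($l{\left(h,k \right)} = 6 + \left(k h + h k\right) = 6 + \left(h k + h k\right) = 6 + 2 h k$)
$\left(-10689 - -728\right) + l{\left(C{\left(14,6 \right)},-44 \right)} = \left(-10689 - -728\right) + \left(6 + 2 \left(4 - 14^{2} - 6 \cdot 14\right) \left(-44\right)\right) = \left(-10689 + 728\right) + \left(6 + 2 \left(4 - 196 - 84\right) \left(-44\right)\right) = -9961 + \left(6 + 2 \left(4 - 196 - 84\right) \left(-44\right)\right) = -9961 + \left(6 + 2 \left(-276\right) \left(-44\right)\right) = -9961 + \left(6 + 24288\right) = -9961 + 24294 = 14333$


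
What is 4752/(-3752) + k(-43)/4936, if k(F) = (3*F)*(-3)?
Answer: -2750481/2314984 ≈ -1.1881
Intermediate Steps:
k(F) = -9*F
4752/(-3752) + k(-43)/4936 = 4752/(-3752) - 9*(-43)/4936 = 4752*(-1/3752) + 387*(1/4936) = -594/469 + 387/4936 = -2750481/2314984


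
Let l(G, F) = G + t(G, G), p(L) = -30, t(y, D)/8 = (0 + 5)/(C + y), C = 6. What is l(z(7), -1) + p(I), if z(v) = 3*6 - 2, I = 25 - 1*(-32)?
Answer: -134/11 ≈ -12.182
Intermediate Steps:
t(y, D) = 40/(6 + y) (t(y, D) = 8*((0 + 5)/(6 + y)) = 8*(5/(6 + y)) = 40/(6 + y))
I = 57 (I = 25 + 32 = 57)
z(v) = 16 (z(v) = 18 - 2 = 16)
l(G, F) = G + 40/(6 + G)
l(z(7), -1) + p(I) = (40 + 16*(6 + 16))/(6 + 16) - 30 = (40 + 16*22)/22 - 30 = (40 + 352)/22 - 30 = (1/22)*392 - 30 = 196/11 - 30 = -134/11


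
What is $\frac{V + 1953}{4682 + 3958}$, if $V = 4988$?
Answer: $\frac{6941}{8640} \approx 0.80336$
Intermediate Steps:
$\frac{V + 1953}{4682 + 3958} = \frac{4988 + 1953}{4682 + 3958} = \frac{6941}{8640}$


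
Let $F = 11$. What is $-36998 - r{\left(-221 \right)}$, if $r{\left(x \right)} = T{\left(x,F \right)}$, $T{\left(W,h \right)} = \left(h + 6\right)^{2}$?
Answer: $-37287$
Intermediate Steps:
$T{\left(W,h \right)} = \left(6 + h\right)^{2}$
$r{\left(x \right)} = 289$ ($r{\left(x \right)} = \left(6 + 11\right)^{2} = 17^{2} = 289$)
$-36998 - r{\left(-221 \right)} = -36998 - 289 = -37287$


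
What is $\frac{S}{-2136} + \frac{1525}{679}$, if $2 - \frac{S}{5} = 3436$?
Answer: $\frac{7457915}{725172} \approx 10.284$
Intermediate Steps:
$S = -17170$ ($S = 10 - 17180 = -17170$)
$\frac{S}{-2136} + \frac{1525}{679} = - \frac{17170}{-2136} + \frac{1525}{679} = \left(-17170\right) \left(- \frac{1}{2136}\right) + 1525 \cdot \frac{1}{679} = \frac{8585}{1068} + \frac{1525}{679} = \frac{7457915}{725172}$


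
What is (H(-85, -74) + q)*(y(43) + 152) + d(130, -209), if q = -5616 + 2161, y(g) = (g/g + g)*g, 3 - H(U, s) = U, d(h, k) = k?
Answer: -6882357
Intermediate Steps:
H(U, s) = 3 - U
y(g) = g*(1 + g) (y(g) = (1 + g)*g = g*(1 + g))
q = -3455
(H(-85, -74) + q)*(y(43) + 152) + d(130, -209) = ((3 - 1*(-85)) - 3455)*(43*(1 + 43) + 152) - 209 = ((3 + 85) - 3455)*(43*44 + 152) - 209 = (88 - 3455)*(1892 + 152) - 209 = -3367*2044 - 209 = -6882148 - 209 = -6882357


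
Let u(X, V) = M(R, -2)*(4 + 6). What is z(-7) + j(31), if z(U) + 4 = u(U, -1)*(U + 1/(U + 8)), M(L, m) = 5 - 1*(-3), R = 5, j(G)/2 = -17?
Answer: -518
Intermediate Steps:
j(G) = -34 (j(G) = 2*(-17) = -34)
M(L, m) = 8 (M(L, m) = 5 + 3 = 8)
u(X, V) = 80 (u(X, V) = 8*(4 + 6) = 8*10 = 80)
z(U) = -4 + 80*U + 80/(8 + U) (z(U) = -4 + 80*(U + 1/(U + 8)) = -4 + 80*(U + 1/(8 + U)) = -4 + (80*U + 80/(8 + U)) = -4 + 80*U + 80/(8 + U))
z(-7) + j(31) = 4*(12 + 20*(-7)**2 + 159*(-7))/(8 - 7) - 34 = 4*(12 + 20*49 - 1113)/1 - 34 = 4*1*(12 + 980 - 1113) - 34 = 4*1*(-121) - 34 = -484 - 34 = -518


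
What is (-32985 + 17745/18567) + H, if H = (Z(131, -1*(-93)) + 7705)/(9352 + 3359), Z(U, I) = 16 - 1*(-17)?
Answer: -864917801756/26222793 ≈ -32983.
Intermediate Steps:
Z(U, I) = 33 (Z(U, I) = 16 + 17 = 33)
H = 7738/12711 (H = (33 + 7705)/(9352 + 3359) = 7738/12711 ≈ 0.60876)
(-32985 + 17745/18567) + H = (-32985 + 17745/18567) + 7738/12711 = (-32985 + 17745*(1/18567)) + 7738/12711 = (-32985 + 5915/6189) + 7738/12711 = -204138250/6189 + 7738/12711 = -864917801756/26222793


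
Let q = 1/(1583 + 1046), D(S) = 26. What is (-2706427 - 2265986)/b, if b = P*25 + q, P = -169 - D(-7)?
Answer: 13072473777/12816374 ≈ 1020.0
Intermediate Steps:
P = -195 (P = -169 - 1*26 = -169 - 26 = -195)
q = 1/2629 ≈ 0.00038037
b = -12816374/2629 (b = -195*25 + 1/2629 = -4875 + 1/2629 = -12816374/2629 ≈ -4875.0)
(-2706427 - 2265986)/b = (-2706427 - 2265986)/(-12816374/2629) = -4972413*(-2629/12816374) = 13072473777/12816374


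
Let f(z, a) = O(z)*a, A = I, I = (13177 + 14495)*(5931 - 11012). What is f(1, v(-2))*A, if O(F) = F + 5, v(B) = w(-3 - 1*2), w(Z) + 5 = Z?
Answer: 8436085920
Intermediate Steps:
w(Z) = -5 + Z
I = -140601432 (I = 27672*(-5081) = -140601432)
v(B) = -10 (v(B) = -5 + (-3 - 1*2) = -5 + (-3 - 2) = -5 - 5 = -10)
A = -140601432
O(F) = 5 + F
f(z, a) = a*(5 + z) (f(z, a) = (5 + z)*a = a*(5 + z))
f(1, v(-2))*A = -10*(5 + 1)*(-140601432) = -10*6*(-140601432) = -60*(-140601432) = 8436085920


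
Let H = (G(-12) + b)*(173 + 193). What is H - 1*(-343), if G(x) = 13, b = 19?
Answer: 12055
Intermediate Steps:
H = 11712 (H = (13 + 19)*(173 + 193) = 32*366 = 11712)
H - 1*(-343) = 11712 - 1*(-343) = 11712 + 343 = 12055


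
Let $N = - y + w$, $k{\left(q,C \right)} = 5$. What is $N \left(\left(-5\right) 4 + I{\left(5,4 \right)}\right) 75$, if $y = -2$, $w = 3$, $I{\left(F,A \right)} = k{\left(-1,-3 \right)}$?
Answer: $-5625$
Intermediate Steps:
$I{\left(F,A \right)} = 5$
$N = 5$ ($N = \left(-1\right) \left(-2\right) + 3 = 2 + 3 = 5$)
$N \left(\left(-5\right) 4 + I{\left(5,4 \right)}\right) 75 = 5 \left(\left(-5\right) 4 + 5\right) 75 = 5 \left(-20 + 5\right) 75 = 5 \left(-15\right) 75 = \left(-75\right) 75 = -5625$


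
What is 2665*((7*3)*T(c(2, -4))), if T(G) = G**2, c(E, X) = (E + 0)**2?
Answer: 895440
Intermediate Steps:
c(E, X) = E**2
2665*((7*3)*T(c(2, -4))) = 2665*((7*3)*(2**2)**2) = 2665*(21*4**2) = 2665*(21*16) = 2665*336 = 895440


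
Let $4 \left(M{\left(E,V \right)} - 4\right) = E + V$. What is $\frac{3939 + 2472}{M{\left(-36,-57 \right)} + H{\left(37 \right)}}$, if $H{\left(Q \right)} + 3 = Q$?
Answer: $\frac{25644}{59} \approx 434.64$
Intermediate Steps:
$H{\left(Q \right)} = -3 + Q$
$M{\left(E,V \right)} = 4 + \frac{E}{4} + \frac{V}{4}$ ($M{\left(E,V \right)} = 4 + \frac{E + V}{4} = 4 + \left(\frac{E}{4} + \frac{V}{4}\right) = 4 + \frac{E}{4} + \frac{V}{4}$)
$\frac{3939 + 2472}{M{\left(-36,-57 \right)} + H{\left(37 \right)}} = \frac{3939 + 2472}{\left(4 + \frac{1}{4} \left(-36\right) + \frac{1}{4} \left(-57\right)\right) + \left(-3 + 37\right)} = \frac{6411}{\left(4 - 9 - \frac{57}{4}\right) + 34} = \frac{6411}{- \frac{77}{4} + 34} = \frac{6411}{\frac{59}{4}} = 6411 \cdot \frac{4}{59} = \frac{25644}{59}$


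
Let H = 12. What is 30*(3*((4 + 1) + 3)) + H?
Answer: 732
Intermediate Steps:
30*(3*((4 + 1) + 3)) + H = 30*(3*((4 + 1) + 3)) + 12 = 30*(3*(5 + 3)) + 12 = 30*(3*8) + 12 = 30*24 + 12 = 720 + 12 = 732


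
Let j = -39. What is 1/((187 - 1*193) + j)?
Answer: -1/45 ≈ -0.022222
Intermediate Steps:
1/((187 - 1*193) + j) = 1/((187 - 1*193) - 39) = 1/((187 - 193) - 39) = 1/(-6 - 39) = 1/(-45) = -1/45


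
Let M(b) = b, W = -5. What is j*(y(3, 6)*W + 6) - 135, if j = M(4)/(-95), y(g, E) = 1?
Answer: -12829/95 ≈ -135.04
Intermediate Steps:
j = -4/95 (j = 4/(-95) = 4*(-1/95) = -4/95 ≈ -0.042105)
j*(y(3, 6)*W + 6) - 135 = -4*(1*(-5) + 6)/95 - 135 = -4*(-5 + 6)/95 - 135 = -4/95*1 - 135 = -4/95 - 135 = -12829/95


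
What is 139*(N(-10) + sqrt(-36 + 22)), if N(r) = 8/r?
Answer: -556/5 + 139*I*sqrt(14) ≈ -111.2 + 520.09*I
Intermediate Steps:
139*(N(-10) + sqrt(-36 + 22)) = 139*(8/(-10) + sqrt(-36 + 22)) = 139*(8*(-1/10) + sqrt(-14)) = 139*(-4/5 + I*sqrt(14)) = -556/5 + 139*I*sqrt(14)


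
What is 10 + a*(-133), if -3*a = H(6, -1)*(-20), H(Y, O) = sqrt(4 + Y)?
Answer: 10 - 2660*sqrt(10)/3 ≈ -2793.9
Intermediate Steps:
a = 20*sqrt(10)/3 (a = -sqrt(4 + 6)*(-20)/3 = -sqrt(10)*(-20)/3 = -(-20)*sqrt(10)/3 = 20*sqrt(10)/3 ≈ 21.082)
10 + a*(-133) = 10 + (20*sqrt(10)/3)*(-133) = 10 - 2660*sqrt(10)/3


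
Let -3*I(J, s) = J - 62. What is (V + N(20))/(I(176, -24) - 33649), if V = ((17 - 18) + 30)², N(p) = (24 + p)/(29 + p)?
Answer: -13751/550221 ≈ -0.024992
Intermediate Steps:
I(J, s) = 62/3 - J/3 (I(J, s) = -(J - 62)/3 = -(-62 + J)/3 = 62/3 - J/3)
N(p) = (24 + p)/(29 + p)
V = 841 (V = (-1 + 30)² = 29² = 841)
(V + N(20))/(I(176, -24) - 33649) = (841 + (24 + 20)/(29 + 20))/((62/3 - ⅓*176) - 33649) = (841 + 44/49)/((62/3 - 176/3) - 33649) = (841 + (1/49)*44)/(-38 - 33649) = (841 + 44/49)/(-33687) = (41253/49)*(-1/33687) = -13751/550221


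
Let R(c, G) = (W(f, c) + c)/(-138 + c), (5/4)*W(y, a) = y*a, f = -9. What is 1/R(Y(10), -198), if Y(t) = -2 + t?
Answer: 325/124 ≈ 2.6210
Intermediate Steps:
W(y, a) = 4*a*y/5 (W(y, a) = 4*(y*a)/5 = 4*(a*y)/5 = 4*a*y/5)
R(c, G) = -31*c/(5*(-138 + c)) (R(c, G) = ((4/5)*c*(-9) + c)/(-138 + c) = (-36*c/5 + c)/(-138 + c) = (-31*c/5)/(-138 + c) = -31*c/(5*(-138 + c)))
1/R(Y(10), -198) = 1/(-31*(-2 + 10)/(-690 + 5*(-2 + 10))) = 1/(-31*8/(-690 + 5*8)) = 1/(-31*8/(-690 + 40)) = 1/(-31*8/(-650)) = 1/(-31*8*(-1/650)) = 1/(124/325) = 325/124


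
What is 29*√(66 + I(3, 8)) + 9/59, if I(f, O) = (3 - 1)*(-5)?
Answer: 9/59 + 58*√14 ≈ 217.17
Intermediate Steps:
I(f, O) = -10 (I(f, O) = 2*(-5) = -10)
29*√(66 + I(3, 8)) + 9/59 = 29*√(66 - 10) + 9/59 = 29*√56 + 9*(1/59) = 29*(2*√14) + 9/59 = 58*√14 + 9/59 = 9/59 + 58*√14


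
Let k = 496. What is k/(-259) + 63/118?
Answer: -42211/30562 ≈ -1.3812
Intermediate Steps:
k/(-259) + 63/118 = 496/(-259) + 63/118 = 496*(-1/259) + 63*(1/118) = -496/259 + 63/118 = -42211/30562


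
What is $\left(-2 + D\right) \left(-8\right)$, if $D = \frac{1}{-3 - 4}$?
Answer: $\frac{120}{7} \approx 17.143$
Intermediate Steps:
$D = - \frac{1}{7}$ ($D = \frac{1}{-7} = - \frac{1}{7} \approx -0.14286$)
$\left(-2 + D\right) \left(-8\right) = \left(-2 - \frac{1}{7}\right) \left(-8\right) = \left(- \frac{15}{7}\right) \left(-8\right) = \frac{120}{7}$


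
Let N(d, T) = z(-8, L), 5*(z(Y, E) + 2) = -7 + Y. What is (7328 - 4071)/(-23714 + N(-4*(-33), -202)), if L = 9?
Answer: -3257/23719 ≈ -0.13732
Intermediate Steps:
z(Y, E) = -17/5 + Y/5 (z(Y, E) = -2 + (-7 + Y)/5 = -2 + (-7/5 + Y/5) = -17/5 + Y/5)
N(d, T) = -5 (N(d, T) = -17/5 + (⅕)*(-8) = -17/5 - 8/5 = -5)
(7328 - 4071)/(-23714 + N(-4*(-33), -202)) = (7328 - 4071)/(-23714 - 5) = 3257/(-23719) = 3257*(-1/23719) = -3257/23719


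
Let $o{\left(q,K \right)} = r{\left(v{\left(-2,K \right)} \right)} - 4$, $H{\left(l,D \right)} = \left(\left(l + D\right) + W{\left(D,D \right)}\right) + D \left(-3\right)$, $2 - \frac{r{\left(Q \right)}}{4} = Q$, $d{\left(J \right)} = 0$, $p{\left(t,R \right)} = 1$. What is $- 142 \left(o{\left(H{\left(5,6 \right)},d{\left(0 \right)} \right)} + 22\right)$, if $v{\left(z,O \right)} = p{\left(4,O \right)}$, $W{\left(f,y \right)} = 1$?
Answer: $-3124$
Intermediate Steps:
$v{\left(z,O \right)} = 1$
$r{\left(Q \right)} = 8 - 4 Q$
$H{\left(l,D \right)} = 1 + l - 2 D$ ($H{\left(l,D \right)} = \left(\left(l + D\right) + 1\right) + D \left(-3\right) = \left(\left(D + l\right) + 1\right) - 3 D = \left(1 + D + l\right) - 3 D = 1 + l - 2 D$)
$o{\left(q,K \right)} = 0$ ($o{\left(q,K \right)} = \left(8 - 4\right) - 4 = 4 - 4 = 0$)
$- 142 \left(o{\left(H{\left(5,6 \right)},d{\left(0 \right)} \right)} + 22\right) = - 142 \left(0 + 22\right) = \left(-142\right) 22 = -3124$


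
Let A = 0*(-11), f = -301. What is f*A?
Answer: 0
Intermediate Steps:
A = 0
f*A = -301*0 = 0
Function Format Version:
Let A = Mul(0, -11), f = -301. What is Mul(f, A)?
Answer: 0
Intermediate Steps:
A = 0
Mul(f, A) = Mul(-301, 0) = 0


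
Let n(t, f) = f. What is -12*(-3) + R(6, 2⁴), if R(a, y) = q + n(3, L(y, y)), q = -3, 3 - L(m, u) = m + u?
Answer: 4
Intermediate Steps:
L(m, u) = 3 - m - u (L(m, u) = 3 - (m + u) = 3 + (-m - u) = 3 - m - u)
R(a, y) = -2*y (R(a, y) = -3 + (3 - y - y) = -3 + (3 - 2*y) = -2*y)
-12*(-3) + R(6, 2⁴) = -12*(-3) - 2*2⁴ = 36 - 2*16 = 36 - 32 = 4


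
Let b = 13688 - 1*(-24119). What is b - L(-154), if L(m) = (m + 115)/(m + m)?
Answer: 11644517/308 ≈ 37807.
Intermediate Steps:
L(m) = (115 + m)/(2*m) (L(m) = (115 + m)/((2*m)) = (115 + m)*(1/(2*m)) = (115 + m)/(2*m))
b = 37807 (b = 13688 + 24119 = 37807)
b - L(-154) = 37807 - (115 - 154)/(2*(-154)) = 37807 - (-1)*(-39)/(2*154) = 37807 - 1*39/308 = 37807 - 39/308 = 11644517/308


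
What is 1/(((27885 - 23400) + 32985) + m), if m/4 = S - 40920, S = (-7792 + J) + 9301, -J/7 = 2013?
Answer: -1/176538 ≈ -5.6645e-6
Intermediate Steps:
J = -14091 (J = -7*2013 = -14091)
S = -12582 (S = (-7792 - 14091) + 9301 = -21883 + 9301 = -12582)
m = -214008 (m = 4*(-12582 - 40920) = 4*(-53502) = -214008)
1/(((27885 - 23400) + 32985) + m) = 1/(((27885 - 23400) + 32985) - 214008) = 1/((4485 + 32985) - 214008) = 1/(37470 - 214008) = 1/(-176538) = -1/176538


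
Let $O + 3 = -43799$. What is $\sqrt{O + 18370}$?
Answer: $34 i \sqrt{22} \approx 159.47 i$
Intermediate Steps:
$O = -43802$ ($O = -3 - 43799 = -43802$)
$\sqrt{O + 18370} = \sqrt{-43802 + 18370} = \sqrt{-25432} = 34 i \sqrt{22}$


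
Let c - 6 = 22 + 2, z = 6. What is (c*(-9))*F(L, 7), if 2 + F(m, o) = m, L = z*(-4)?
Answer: 7020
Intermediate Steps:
L = -24 (L = 6*(-4) = -24)
F(m, o) = -2 + m
c = 30 (c = 6 + (22 + 2) = 6 + 24 = 30)
(c*(-9))*F(L, 7) = (30*(-9))*(-2 - 24) = -270*(-26) = 7020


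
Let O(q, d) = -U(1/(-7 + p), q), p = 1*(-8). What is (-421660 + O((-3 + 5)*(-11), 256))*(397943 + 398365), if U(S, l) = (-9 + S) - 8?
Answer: -1678788204784/5 ≈ -3.3576e+11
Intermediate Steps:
p = -8
U(S, l) = -17 + S
O(q, d) = 256/15 (O(q, d) = -(-17 + 1/(-7 - 8)) = -(-17 + 1/(-15)) = -(-17 - 1/15) = -1*(-256/15) = 256/15)
(-421660 + O((-3 + 5)*(-11), 256))*(397943 + 398365) = (-421660 + 256/15)*(397943 + 398365) = -6324644/15*796308 = -1678788204784/5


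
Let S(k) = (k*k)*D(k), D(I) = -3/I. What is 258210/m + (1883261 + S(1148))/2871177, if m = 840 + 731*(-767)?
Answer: 311024496659/1607391118149 ≈ 0.19350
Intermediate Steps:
S(k) = -3*k (S(k) = (k*k)*(-3/k) = k²*(-3/k) = -3*k)
m = -559837 (m = 840 - 560677 = -559837)
258210/m + (1883261 + S(1148))/2871177 = 258210/(-559837) + (1883261 - 3*1148)/2871177 = 258210*(-1/559837) + (1883261 - 3444)*(1/2871177) = -258210/559837 + 1879817*(1/2871177) = -258210/559837 + 1879817/2871177 = 311024496659/1607391118149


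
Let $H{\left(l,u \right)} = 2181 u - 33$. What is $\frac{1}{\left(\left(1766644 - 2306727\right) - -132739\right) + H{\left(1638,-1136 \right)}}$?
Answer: $- \frac{1}{2884993} \approx -3.4662 \cdot 10^{-7}$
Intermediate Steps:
$H{\left(l,u \right)} = -33 + 2181 u$
$\frac{1}{\left(\left(1766644 - 2306727\right) - -132739\right) + H{\left(1638,-1136 \right)}} = \frac{1}{\left(\left(1766644 - 2306727\right) - -132739\right) + \left(-33 + 2181 \left(-1136\right)\right)} = \frac{1}{\left(\left(1766644 - 2306727\right) + 132739\right) - 2477649} = \frac{1}{\left(-540083 + 132739\right) - 2477649} = \frac{1}{-407344 - 2477649} = \frac{1}{-2884993} = - \frac{1}{2884993}$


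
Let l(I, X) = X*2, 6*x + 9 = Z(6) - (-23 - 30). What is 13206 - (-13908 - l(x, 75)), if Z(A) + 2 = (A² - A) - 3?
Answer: 27264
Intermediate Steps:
Z(A) = -5 + A² - A (Z(A) = -2 + ((A² - A) - 3) = -2 + (-3 + A² - A) = -5 + A² - A)
x = 23/2 (x = -3/2 + ((-5 + 6² - 1*6) - (-23 - 30))/6 = -3/2 + ((-5 + 36 - 6) - 1*(-53))/6 = -3/2 + (25 + 53)/6 = -3/2 + (⅙)*78 = -3/2 + 13 = 23/2 ≈ 11.500)
l(I, X) = 2*X
13206 - (-13908 - l(x, 75)) = 13206 - (-13908 - 2*75) = 13206 - (-13908 - 1*150) = 13206 - (-13908 - 150) = 13206 - 1*(-14058) = 13206 + 14058 = 27264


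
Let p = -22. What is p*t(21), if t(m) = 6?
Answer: -132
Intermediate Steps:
p*t(21) = -22*6 = -132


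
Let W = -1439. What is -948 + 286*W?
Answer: -412502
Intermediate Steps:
-948 + 286*W = -948 + 286*(-1439) = -948 - 411554 = -412502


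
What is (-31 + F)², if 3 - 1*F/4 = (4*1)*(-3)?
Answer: 841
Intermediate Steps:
F = 60 (F = 12 - 4*4*1*(-3) = 12 - 16*(-3) = 12 - 4*(-12) = 12 + 48 = 60)
(-31 + F)² = (-31 + 60)² = 29² = 841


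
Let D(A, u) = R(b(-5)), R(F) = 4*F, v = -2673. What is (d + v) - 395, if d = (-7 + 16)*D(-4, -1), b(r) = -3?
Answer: -3176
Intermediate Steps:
D(A, u) = -12 (D(A, u) = 4*(-3) = -12)
d = -108 (d = (-7 + 16)*(-12) = 9*(-12) = -108)
(d + v) - 395 = (-108 - 2673) - 395 = -2781 - 395 = -3176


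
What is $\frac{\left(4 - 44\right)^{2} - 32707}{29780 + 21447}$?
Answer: $- \frac{31107}{51227} \approx -0.60724$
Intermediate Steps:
$\frac{\left(4 - 44\right)^{2} - 32707}{29780 + 21447} = \frac{\left(-40\right)^{2} - 32707}{51227} = \left(1600 - 32707\right) \frac{1}{51227} = \left(-31107\right) \frac{1}{51227} = - \frac{31107}{51227}$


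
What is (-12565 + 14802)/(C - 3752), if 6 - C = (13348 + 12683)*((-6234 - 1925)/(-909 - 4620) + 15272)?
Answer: -4122791/732753930697 ≈ -5.6264e-6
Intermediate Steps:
C = -732747015761/1843 (C = 6 - (13348 + 12683)*((-6234 - 1925)/(-909 - 4620) + 15272) = 6 - 26031*(-8159/(-5529) + 15272) = 6 - 26031*(-8159*(-1/5529) + 15272) = 6 - 26031*(8159/5529 + 15272) = 6 - 26031*84447047/5529 = 6 - 1*732747026819/1843 = 6 - 732747026819/1843 = -732747015761/1843 ≈ -3.9758e+8)
(-12565 + 14802)/(C - 3752) = (-12565 + 14802)/(-732747015761/1843 - 3752) = 2237/(-732753930697/1843) = 2237*(-1843/732753930697) = -4122791/732753930697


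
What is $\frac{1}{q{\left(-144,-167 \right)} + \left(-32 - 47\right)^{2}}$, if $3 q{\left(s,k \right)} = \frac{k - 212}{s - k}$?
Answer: $\frac{69}{430250} \approx 0.00016037$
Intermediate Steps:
$q{\left(s,k \right)} = \frac{-212 + k}{3 \left(s - k\right)}$ ($q{\left(s,k \right)} = \frac{\left(k - 212\right) \frac{1}{s - k}}{3} = \frac{\left(-212 + k\right) \frac{1}{s - k}}{3} = \frac{\frac{1}{s - k} \left(-212 + k\right)}{3} = \frac{-212 + k}{3 \left(s - k\right)}$)
$\frac{1}{q{\left(-144,-167 \right)} + \left(-32 - 47\right)^{2}} = \frac{1}{\frac{212 - -167}{3 \left(-167 - -144\right)} + \left(-32 - 47\right)^{2}} = \frac{1}{\frac{212 + 167}{3 \left(-167 + 144\right)} + \left(-79\right)^{2}} = \frac{1}{\frac{1}{3} \frac{1}{-23} \cdot 379 + 6241} = \frac{1}{\frac{1}{3} \left(- \frac{1}{23}\right) 379 + 6241} = \frac{1}{- \frac{379}{69} + 6241} = \frac{1}{\frac{430250}{69}} = \frac{69}{430250}$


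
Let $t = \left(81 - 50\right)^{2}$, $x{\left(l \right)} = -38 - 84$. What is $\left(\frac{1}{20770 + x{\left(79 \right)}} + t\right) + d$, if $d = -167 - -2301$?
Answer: $\frac{63905561}{20648} \approx 3095.0$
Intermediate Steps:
$x{\left(l \right)} = -122$
$d = 2134$ ($d = -167 + 2301 = 2134$)
$t = 961$ ($t = 31^{2} = 961$)
$\left(\frac{1}{20770 + x{\left(79 \right)}} + t\right) + d = \left(\frac{1}{20770 - 122} + 961\right) + 2134 = \left(\frac{1}{20648} + 961\right) + 2134 = \frac{19842729}{20648} + 2134 = \frac{63905561}{20648}$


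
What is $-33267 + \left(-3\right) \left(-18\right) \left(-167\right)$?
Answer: $-42285$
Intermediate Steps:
$-33267 + \left(-3\right) \left(-18\right) \left(-167\right) = -33267 + 54 \left(-167\right) = -33267 - 9018 = -42285$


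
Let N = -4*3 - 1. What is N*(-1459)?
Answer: 18967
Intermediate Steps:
N = -13 (N = -12 - 1 = -13)
N*(-1459) = -13*(-1459) = 18967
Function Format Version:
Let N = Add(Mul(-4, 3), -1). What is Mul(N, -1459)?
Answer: 18967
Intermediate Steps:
N = -13 (N = Add(-12, -1) = -13)
Mul(N, -1459) = Mul(-13, -1459) = 18967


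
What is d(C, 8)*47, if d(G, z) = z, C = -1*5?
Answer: 376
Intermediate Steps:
C = -5
d(C, 8)*47 = 8*47 = 376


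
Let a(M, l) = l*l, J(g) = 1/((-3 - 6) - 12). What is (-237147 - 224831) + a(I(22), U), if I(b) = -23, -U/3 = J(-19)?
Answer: -22636921/49 ≈ -4.6198e+5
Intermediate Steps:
J(g) = -1/21 (J(g) = 1/(-9 - 12) = 1/(-21) = -1/21)
U = 1/7 (U = -3*(-1/21) = 1/7 ≈ 0.14286)
a(M, l) = l**2
(-237147 - 224831) + a(I(22), U) = (-237147 - 224831) + (1/7)**2 = -461978 + 1/49 = -22636921/49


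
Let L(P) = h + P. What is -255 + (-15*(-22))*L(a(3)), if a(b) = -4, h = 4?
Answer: -255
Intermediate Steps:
L(P) = 4 + P
-255 + (-15*(-22))*L(a(3)) = -255 + (-15*(-22))*(4 - 4) = -255 + 330*0 = -255 + 0 = -255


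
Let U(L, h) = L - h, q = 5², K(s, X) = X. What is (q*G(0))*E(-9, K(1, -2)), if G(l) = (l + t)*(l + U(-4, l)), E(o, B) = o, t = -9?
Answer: -8100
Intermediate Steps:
q = 25
G(l) = 36 - 4*l (G(l) = (l - 9)*(l + (-4 - l)) = (-9 + l)*(-4) = 36 - 4*l)
(q*G(0))*E(-9, K(1, -2)) = (25*(36 - 4*0))*(-9) = (25*(36 + 0))*(-9) = (25*36)*(-9) = 900*(-9) = -8100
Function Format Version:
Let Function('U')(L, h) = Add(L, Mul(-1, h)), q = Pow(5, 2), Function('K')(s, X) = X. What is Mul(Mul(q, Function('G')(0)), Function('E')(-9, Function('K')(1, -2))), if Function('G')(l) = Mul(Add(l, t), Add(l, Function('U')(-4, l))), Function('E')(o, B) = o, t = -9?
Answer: -8100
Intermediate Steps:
q = 25
Function('G')(l) = Add(36, Mul(-4, l)) (Function('G')(l) = Mul(Add(l, -9), Add(l, Add(-4, Mul(-1, l)))) = Mul(Add(-9, l), -4) = Add(36, Mul(-4, l)))
Mul(Mul(q, Function('G')(0)), Function('E')(-9, Function('K')(1, -2))) = Mul(Mul(25, Add(36, Mul(-4, 0))), -9) = Mul(Mul(25, Add(36, 0)), -9) = Mul(Mul(25, 36), -9) = Mul(900, -9) = -8100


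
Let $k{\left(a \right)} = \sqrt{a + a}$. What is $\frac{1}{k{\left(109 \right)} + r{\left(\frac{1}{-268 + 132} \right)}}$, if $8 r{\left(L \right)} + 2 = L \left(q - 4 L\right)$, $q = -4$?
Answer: $\frac{337108096}{298229911183} + \frac{1368408064 \sqrt{218}}{298229911183} \approx 0.068878$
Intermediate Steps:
$k{\left(a \right)} = \sqrt{2} \sqrt{a}$ ($k{\left(a \right)} = \sqrt{2 a} = \sqrt{2} \sqrt{a}$)
$r{\left(L \right)} = - \frac{1}{4} + \frac{L \left(-4 - 4 L\right)}{8}$
$\frac{1}{k{\left(109 \right)} + r{\left(\frac{1}{-268 + 132} \right)}} = \frac{1}{\sqrt{2} \sqrt{109} - \left(\frac{1}{4} + \frac{1}{2 \left(-268 + 132\right)} + \frac{1}{2 \left(-268 + 132\right)^{2}}\right)} = \frac{1}{\sqrt{218} - \left(\frac{1}{4} - \frac{1}{272} + \frac{1}{36992}\right)} = \frac{1}{\sqrt{218} - \left(\frac{67}{272} + \frac{1}{36992}\right)} = \frac{1}{\sqrt{218} - \frac{9113}{36992}} = \frac{1}{- \frac{9113}{36992} + \sqrt{218}}$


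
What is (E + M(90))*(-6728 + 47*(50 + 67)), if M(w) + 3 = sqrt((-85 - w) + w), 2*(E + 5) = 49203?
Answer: -60450823/2 - 1229*I*sqrt(85) ≈ -3.0225e+7 - 11331.0*I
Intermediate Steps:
E = 49193/2 (E = -5 + (1/2)*49203 = -5 + 49203/2 = 49193/2 ≈ 24597.)
M(w) = -3 + I*sqrt(85) (M(w) = -3 + sqrt((-85 - w) + w) = -3 + sqrt(-85) = -3 + I*sqrt(85))
(E + M(90))*(-6728 + 47*(50 + 67)) = (49193/2 + (-3 + I*sqrt(85)))*(-6728 + 47*(50 + 67)) = (49187/2 + I*sqrt(85))*(-6728 + 47*117) = (49187/2 + I*sqrt(85))*(-6728 + 5499) = (49187/2 + I*sqrt(85))*(-1229) = -60450823/2 - 1229*I*sqrt(85)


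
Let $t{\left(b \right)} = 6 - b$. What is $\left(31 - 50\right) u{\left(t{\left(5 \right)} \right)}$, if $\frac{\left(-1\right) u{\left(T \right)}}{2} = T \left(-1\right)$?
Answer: $-38$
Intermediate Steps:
$u{\left(T \right)} = 2 T$ ($u{\left(T \right)} = - 2 T \left(-1\right) = - 2 \left(- T\right) = 2 T$)
$\left(31 - 50\right) u{\left(t{\left(5 \right)} \right)} = \left(31 - 50\right) 2 \left(6 - 5\right) = - 19 \cdot 2 \left(6 - 5\right) = - 19 \cdot 2 \cdot 1 = \left(-19\right) 2 = -38$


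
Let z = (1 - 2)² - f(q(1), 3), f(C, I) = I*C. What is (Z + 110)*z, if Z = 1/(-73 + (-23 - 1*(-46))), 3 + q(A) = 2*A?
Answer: 10998/25 ≈ 439.92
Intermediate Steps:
q(A) = -3 + 2*A
f(C, I) = C*I
Z = -1/50 (Z = 1/(-73 + (-23 + 46)) = 1/(-73 + 23) = 1/(-50) = -1/50 ≈ -0.020000)
z = 4 (z = (1 - 2)² - (-3 + 2*1)*3 = (-1)² - (-3 + 2)*3 = 1 - (-1)*3 = 1 - 1*(-3) = 1 + 3 = 4)
(Z + 110)*z = (-1/50 + 110)*4 = (5499/50)*4 = 10998/25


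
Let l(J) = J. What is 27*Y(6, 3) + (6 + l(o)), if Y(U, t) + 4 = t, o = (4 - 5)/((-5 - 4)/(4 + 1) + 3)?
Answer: -131/6 ≈ -21.833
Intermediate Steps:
o = -⅚ (o = -1/(-9/5 + 3) = -1/6/5 = -1*⅚ = -⅚ ≈ -0.83333)
Y(U, t) = -4 + t
27*Y(6, 3) + (6 + l(o)) = 27*(-4 + 3) + (6 - ⅚) = 27*(-1) + 31/6 = -27 + 31/6 = -131/6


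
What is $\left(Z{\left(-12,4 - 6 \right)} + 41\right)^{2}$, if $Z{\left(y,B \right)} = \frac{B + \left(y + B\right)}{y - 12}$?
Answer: $\frac{15625}{9} \approx 1736.1$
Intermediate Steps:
$Z{\left(y,B \right)} = \frac{y + 2 B}{-12 + y}$ ($Z{\left(y,B \right)} = \frac{B + \left(B + y\right)}{-12 + y} = \frac{y + 2 B}{-12 + y}$)
$\left(Z{\left(-12,4 - 6 \right)} + 41\right)^{2} = \left(\frac{-12 + 2 \left(4 - 6\right)}{-12 - 12} + 41\right)^{2} = \left(\frac{-12 + 2 \left(-2\right)}{-24} + 41\right)^{2} = \left(- \frac{-12 - 4}{24} + 41\right)^{2} = \left(\left(- \frac{1}{24}\right) \left(-16\right) + 41\right)^{2} = \left(\frac{2}{3} + 41\right)^{2} = \left(\frac{125}{3}\right)^{2} = \frac{15625}{9}$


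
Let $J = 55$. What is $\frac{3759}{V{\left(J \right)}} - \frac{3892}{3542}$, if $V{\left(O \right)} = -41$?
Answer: $- \frac{962425}{10373} \approx -92.782$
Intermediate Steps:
$\frac{3759}{V{\left(J \right)}} - \frac{3892}{3542} = \frac{3759}{-41} - \frac{3892}{3542} = 3759 \left(- \frac{1}{41}\right) - \frac{278}{253} = - \frac{3759}{41} - \frac{278}{253} = - \frac{962425}{10373}$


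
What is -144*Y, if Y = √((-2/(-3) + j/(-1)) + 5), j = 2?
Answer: -48*√33 ≈ -275.74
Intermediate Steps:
Y = √33/3 (Y = √((-2/(-3) + 2/(-1)) + 5) = √((-2*(-⅓) + 2*(-1)) + 5) = √((⅔ - 2) + 5) = √(-4/3 + 5) = √(11/3) = √33/3 ≈ 1.9149)
-144*Y = -144*√33/3 = -48*√33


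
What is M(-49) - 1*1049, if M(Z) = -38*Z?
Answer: 813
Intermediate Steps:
M(-49) - 1*1049 = -38*(-49) - 1*1049 = 1862 - 1049 = 813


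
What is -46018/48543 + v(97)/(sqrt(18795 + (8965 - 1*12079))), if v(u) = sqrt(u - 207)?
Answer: -46018/48543 + I*sqrt(1724910)/15681 ≈ -0.94798 + 0.083755*I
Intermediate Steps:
v(u) = sqrt(-207 + u)
-46018/48543 + v(97)/(sqrt(18795 + (8965 - 1*12079))) = -46018/48543 + sqrt(-207 + 97)/(sqrt(18795 + (8965 - 1*12079))) = -46018*1/48543 + sqrt(-110)/(sqrt(18795 + (8965 - 12079))) = -46018/48543 + (I*sqrt(110))/(sqrt(18795 - 3114)) = -46018/48543 + (I*sqrt(110))/(sqrt(15681)) = -46018/48543 + (I*sqrt(110))*(sqrt(15681)/15681) = -46018/48543 + I*sqrt(1724910)/15681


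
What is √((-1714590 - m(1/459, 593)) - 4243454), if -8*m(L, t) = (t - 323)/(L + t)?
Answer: I*√441409474736542781/272188 ≈ 2440.9*I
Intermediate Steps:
m(L, t) = -(-323 + t)/(8*(L + t)) (m(L, t) = -(t - 323)/(8*(L + t)) = -(-323 + t)/(8*(L + t)))
√((-1714590 - m(1/459, 593)) - 4243454) = √((-1714590 - (323 - 1*593)/(8*(1/459 + 593))) - 4243454) = √((-1714590 - (323 - 593)/(8*(1/459 + 593))) - 4243454) = √((-1714590 - (-270)/(8*272188/459)) - 4243454) = √((-1714590 - 459*(-270)/(8*272188)) - 4243454) = √((-1714590 - 1*(-61965/1088752)) - 4243454) = √((-1714590 + 61965/1088752) - 4243454) = √(-1866763229715/1088752 - 4243454) = √(-6486832259123/1088752) = I*√441409474736542781/272188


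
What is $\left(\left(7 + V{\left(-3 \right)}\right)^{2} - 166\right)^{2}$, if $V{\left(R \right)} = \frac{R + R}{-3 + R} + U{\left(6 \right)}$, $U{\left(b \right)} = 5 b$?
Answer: $1633284$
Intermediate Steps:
$V{\left(R \right)} = 30 + \frac{2 R}{-3 + R}$ ($V{\left(R \right)} = \frac{R + R}{-3 + R} + 5 \cdot 6 = \frac{2 R}{-3 + R} + 30 = 30 + \frac{2 R}{-3 + R}$)
$\left(\left(7 + V{\left(-3 \right)}\right)^{2} - 166\right)^{2} = \left(\left(7 + \frac{2 \left(-45 + 16 \left(-3\right)\right)}{-3 - 3}\right)^{2} - 166\right)^{2} = \left(\left(7 + \frac{2 \left(-45 - 48\right)}{-6}\right)^{2} - 166\right)^{2} = \left(\left(7 + 2 \left(- \frac{1}{6}\right) \left(-93\right)\right)^{2} - 166\right)^{2} = \left(\left(7 + 31\right)^{2} - 166\right)^{2} = \left(38^{2} - 166\right)^{2} = \left(1444 - 166\right)^{2} = 1278^{2} = 1633284$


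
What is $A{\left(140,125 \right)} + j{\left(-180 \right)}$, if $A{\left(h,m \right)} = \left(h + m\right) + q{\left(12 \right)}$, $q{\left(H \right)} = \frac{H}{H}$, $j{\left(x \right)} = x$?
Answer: $86$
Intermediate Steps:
$q{\left(H \right)} = 1$
$A{\left(h,m \right)} = 1 + h + m$ ($A{\left(h,m \right)} = \left(h + m\right) + 1 = 1 + h + m$)
$A{\left(140,125 \right)} + j{\left(-180 \right)} = \left(1 + 140 + 125\right) - 180 = 266 - 180 = 86$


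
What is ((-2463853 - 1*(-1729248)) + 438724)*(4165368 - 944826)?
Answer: -952897187502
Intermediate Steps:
((-2463853 - 1*(-1729248)) + 438724)*(4165368 - 944826) = ((-2463853 + 1729248) + 438724)*3220542 = (-734605 + 438724)*3220542 = -295881*3220542 = -952897187502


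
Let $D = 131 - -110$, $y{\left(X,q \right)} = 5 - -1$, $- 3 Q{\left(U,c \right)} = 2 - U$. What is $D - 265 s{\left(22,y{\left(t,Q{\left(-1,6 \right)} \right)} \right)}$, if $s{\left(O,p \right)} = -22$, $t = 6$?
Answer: $6071$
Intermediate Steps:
$Q{\left(U,c \right)} = - \frac{2}{3} + \frac{U}{3}$ ($Q{\left(U,c \right)} = - \frac{2 - U}{3} = - \frac{2}{3} + \frac{U}{3}$)
$y{\left(X,q \right)} = 6$ ($y{\left(X,q \right)} = 5 + 1 = 6$)
$D = 241$ ($D = 131 + 110 = 241$)
$D - 265 s{\left(22,y{\left(t,Q{\left(-1,6 \right)} \right)} \right)} = 241 - -5830 = 241 + 5830 = 6071$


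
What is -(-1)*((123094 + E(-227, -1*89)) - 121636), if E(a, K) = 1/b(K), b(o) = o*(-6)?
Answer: 778573/534 ≈ 1458.0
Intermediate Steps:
b(o) = -6*o
E(a, K) = -1/(6*K) (E(a, K) = 1/(-6*K) = -1/(6*K))
-(-1)*((123094 + E(-227, -1*89)) - 121636) = -(-1)*((123094 - 1/(6*((-1*89)))) - 121636) = -(-1)*((123094 - ⅙/(-89)) - 121636) = -(-1)*((123094 - ⅙*(-1/89)) - 121636) = -(-1)*((123094 + 1/534) - 121636) = -(-1)*(65732197/534 - 121636) = -(-1)*778573/534 = -1*(-778573/534) = 778573/534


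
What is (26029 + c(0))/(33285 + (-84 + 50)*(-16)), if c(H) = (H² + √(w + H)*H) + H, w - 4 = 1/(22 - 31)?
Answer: 26029/33829 ≈ 0.76943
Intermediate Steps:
w = 35/9 (w = 4 + 1/(22 - 31) = 4 + 1/(-9) = 4 - ⅑ = 35/9 ≈ 3.8889)
c(H) = H + H² + H*√(35/9 + H) (c(H) = (H² + √(35/9 + H)*H) + H = (H² + H*√(35/9 + H)) + H = H + H² + H*√(35/9 + H))
(26029 + c(0))/(33285 + (-84 + 50)*(-16)) = (26029 + (⅓)*0*(3 + √(35 + 9*0) + 3*0))/(33285 + (-84 + 50)*(-16)) = (26029 + (⅓)*0*(3 + √(35 + 0) + 0))/(33285 - 34*(-16)) = (26029 + (⅓)*0*(3 + √35 + 0))/(33285 + 544) = (26029 + (⅓)*0*(3 + √35))/33829 = (26029 + 0)*(1/33829) = 26029*(1/33829) = 26029/33829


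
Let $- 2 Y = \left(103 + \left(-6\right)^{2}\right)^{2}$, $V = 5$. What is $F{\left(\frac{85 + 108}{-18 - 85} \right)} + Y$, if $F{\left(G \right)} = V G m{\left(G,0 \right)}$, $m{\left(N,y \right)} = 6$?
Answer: $- \frac{2001643}{206} \approx -9716.7$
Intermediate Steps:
$F{\left(G \right)} = 30 G$ ($F{\left(G \right)} = 5 G 6 = 5 \cdot 6 G = 30 G$)
$Y = - \frac{19321}{2}$ ($Y = - \frac{\left(103 + \left(-6\right)^{2}\right)^{2}}{2} = - \frac{\left(103 + 36\right)^{2}}{2} = - \frac{139^{2}}{2} = \left(- \frac{1}{2}\right) 19321 = - \frac{19321}{2} \approx -9660.5$)
$F{\left(\frac{85 + 108}{-18 - 85} \right)} + Y = 30 \frac{85 + 108}{-18 - 85} - \frac{19321}{2} = 30 \frac{193}{-103} - \frac{19321}{2} = 30 \cdot 193 \left(- \frac{1}{103}\right) - \frac{19321}{2} = 30 \left(- \frac{193}{103}\right) - \frac{19321}{2} = - \frac{5790}{103} - \frac{19321}{2} = - \frac{2001643}{206}$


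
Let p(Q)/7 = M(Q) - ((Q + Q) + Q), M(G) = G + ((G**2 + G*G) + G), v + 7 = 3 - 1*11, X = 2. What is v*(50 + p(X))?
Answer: -1380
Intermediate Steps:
v = -15 (v = -7 + (3 - 1*11) = -7 + (3 - 11) = -7 - 8 = -15)
M(G) = 2*G + 2*G**2 (M(G) = G + ((G**2 + G**2) + G) = G + (2*G**2 + G) = G + (G + 2*G**2) = 2*G + 2*G**2)
p(Q) = -21*Q + 14*Q*(1 + Q) (p(Q) = 7*(2*Q*(1 + Q) - ((Q + Q) + Q)) = 7*(2*Q*(1 + Q) - (2*Q + Q)) = 7*(2*Q*(1 + Q) - 3*Q) = 7*(-3*Q + 2*Q*(1 + Q)) = -21*Q + 14*Q*(1 + Q))
v*(50 + p(X)) = -15*(50 + 7*2*(-1 + 2*2)) = -15*(50 + 7*2*(-1 + 4)) = -15*(50 + 7*2*3) = -15*(50 + 42) = -15*92 = -1380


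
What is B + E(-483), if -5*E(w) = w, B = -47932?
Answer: -239177/5 ≈ -47835.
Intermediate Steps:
E(w) = -w/5
B + E(-483) = -47932 - ⅕*(-483) = -47932 + 483/5 = -239177/5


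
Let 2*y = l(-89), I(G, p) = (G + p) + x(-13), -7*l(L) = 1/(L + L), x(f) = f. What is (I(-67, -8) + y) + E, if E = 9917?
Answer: 24493869/2492 ≈ 9829.0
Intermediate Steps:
l(L) = -1/(14*L) (l(L) = -1/(7*(L + L)) = -1/(2*L)/7 = -1/(14*L))
I(G, p) = -13 + G + p (I(G, p) = (G + p) - 13 = -13 + G + p)
y = 1/2492 (y = (-1/14/(-89))/2 = (-1/14*(-1/89))/2 = (1/2)*(1/1246) = 1/2492 ≈ 0.00040128)
(I(-67, -8) + y) + E = ((-13 - 67 - 8) + 1/2492) + 9917 = (-88 + 1/2492) + 9917 = -219295/2492 + 9917 = 24493869/2492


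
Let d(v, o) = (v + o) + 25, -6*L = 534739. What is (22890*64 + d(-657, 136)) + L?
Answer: 8252045/6 ≈ 1.3753e+6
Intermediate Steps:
L = -534739/6 (L = -⅙*534739 = -534739/6 ≈ -89123.)
d(v, o) = 25 + o + v (d(v, o) = (o + v) + 25 = 25 + o + v)
(22890*64 + d(-657, 136)) + L = (22890*64 + (25 + 136 - 657)) - 534739/6 = (1464960 - 496) - 534739/6 = 1464464 - 534739/6 = 8252045/6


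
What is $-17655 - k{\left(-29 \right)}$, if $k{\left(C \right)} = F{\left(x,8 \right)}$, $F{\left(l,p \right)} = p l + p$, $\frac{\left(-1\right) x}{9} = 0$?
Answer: $-17663$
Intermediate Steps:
$x = 0$ ($x = \left(-9\right) 0 = 0$)
$F{\left(l,p \right)} = p + l p$ ($F{\left(l,p \right)} = l p + p = p + l p$)
$k{\left(C \right)} = 8$ ($k{\left(C \right)} = 8 \left(1 + 0\right) = 8 \cdot 1 = 8$)
$-17655 - k{\left(-29 \right)} = -17655 - 8 = -17663$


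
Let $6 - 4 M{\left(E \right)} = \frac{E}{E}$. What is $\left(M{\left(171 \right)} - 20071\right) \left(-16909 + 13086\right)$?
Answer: $\frac{306906617}{4} \approx 7.6727 \cdot 10^{7}$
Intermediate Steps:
$M{\left(E \right)} = \frac{5}{4}$ ($M{\left(E \right)} = \frac{3}{2} - \frac{E \frac{1}{E}}{4} = \frac{3}{2} - \frac{1}{4} = \frac{5}{4}$)
$\left(M{\left(171 \right)} - 20071\right) \left(-16909 + 13086\right) = \left(\frac{5}{4} - 20071\right) \left(-16909 + 13086\right) = \left(- \frac{80279}{4}\right) \left(-3823\right) = \frac{306906617}{4}$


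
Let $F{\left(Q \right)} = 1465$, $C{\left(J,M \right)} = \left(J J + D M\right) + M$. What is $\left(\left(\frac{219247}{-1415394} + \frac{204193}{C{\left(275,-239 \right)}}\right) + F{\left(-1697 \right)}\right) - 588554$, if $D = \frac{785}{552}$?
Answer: $- \frac{34422840422810619857}{58633343285058} \approx -5.8709 \cdot 10^{5}$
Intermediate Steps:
$D = \frac{785}{552}$ ($D = 785 \cdot \frac{1}{552} = \frac{785}{552} \approx 1.4221$)
$C{\left(J,M \right)} = J^{2} + \frac{1337 M}{552}$ ($C{\left(J,M \right)} = \left(J J + \frac{785 M}{552}\right) + M = \left(J^{2} + \frac{785 M}{552}\right) + M = J^{2} + \frac{1337 M}{552}$)
$\left(\left(\frac{219247}{-1415394} + \frac{204193}{C{\left(275,-239 \right)}}\right) + F{\left(-1697 \right)}\right) - 588554 = \left(\left(\frac{219247}{-1415394} + \frac{204193}{275^{2} + \frac{1337}{552} \left(-239\right)}\right) + 1465\right) - 588554 = \left(\left(219247 \left(- \frac{1}{1415394}\right) + \frac{204193}{75625 - \frac{319543}{552}}\right) + 1465\right) - 588554 = \left(\left(- \frac{219247}{1415394} + \frac{204193}{\frac{41425457}{552}}\right) + 1465\right) - 588554 = \left(\left(- \frac{219247}{1415394} + 204193 \cdot \frac{552}{41425457}\right) + 1465\right) - 588554 = \left(\left(- \frac{219247}{1415394} + \frac{112714536}{41425457}\right) + 1465\right) - 588554 = \left(\frac{150453070796305}{58633343285058} + 1465\right) - 588554 = \frac{86048300983406275}{58633343285058} - 588554 = - \frac{34422840422810619857}{58633343285058}$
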